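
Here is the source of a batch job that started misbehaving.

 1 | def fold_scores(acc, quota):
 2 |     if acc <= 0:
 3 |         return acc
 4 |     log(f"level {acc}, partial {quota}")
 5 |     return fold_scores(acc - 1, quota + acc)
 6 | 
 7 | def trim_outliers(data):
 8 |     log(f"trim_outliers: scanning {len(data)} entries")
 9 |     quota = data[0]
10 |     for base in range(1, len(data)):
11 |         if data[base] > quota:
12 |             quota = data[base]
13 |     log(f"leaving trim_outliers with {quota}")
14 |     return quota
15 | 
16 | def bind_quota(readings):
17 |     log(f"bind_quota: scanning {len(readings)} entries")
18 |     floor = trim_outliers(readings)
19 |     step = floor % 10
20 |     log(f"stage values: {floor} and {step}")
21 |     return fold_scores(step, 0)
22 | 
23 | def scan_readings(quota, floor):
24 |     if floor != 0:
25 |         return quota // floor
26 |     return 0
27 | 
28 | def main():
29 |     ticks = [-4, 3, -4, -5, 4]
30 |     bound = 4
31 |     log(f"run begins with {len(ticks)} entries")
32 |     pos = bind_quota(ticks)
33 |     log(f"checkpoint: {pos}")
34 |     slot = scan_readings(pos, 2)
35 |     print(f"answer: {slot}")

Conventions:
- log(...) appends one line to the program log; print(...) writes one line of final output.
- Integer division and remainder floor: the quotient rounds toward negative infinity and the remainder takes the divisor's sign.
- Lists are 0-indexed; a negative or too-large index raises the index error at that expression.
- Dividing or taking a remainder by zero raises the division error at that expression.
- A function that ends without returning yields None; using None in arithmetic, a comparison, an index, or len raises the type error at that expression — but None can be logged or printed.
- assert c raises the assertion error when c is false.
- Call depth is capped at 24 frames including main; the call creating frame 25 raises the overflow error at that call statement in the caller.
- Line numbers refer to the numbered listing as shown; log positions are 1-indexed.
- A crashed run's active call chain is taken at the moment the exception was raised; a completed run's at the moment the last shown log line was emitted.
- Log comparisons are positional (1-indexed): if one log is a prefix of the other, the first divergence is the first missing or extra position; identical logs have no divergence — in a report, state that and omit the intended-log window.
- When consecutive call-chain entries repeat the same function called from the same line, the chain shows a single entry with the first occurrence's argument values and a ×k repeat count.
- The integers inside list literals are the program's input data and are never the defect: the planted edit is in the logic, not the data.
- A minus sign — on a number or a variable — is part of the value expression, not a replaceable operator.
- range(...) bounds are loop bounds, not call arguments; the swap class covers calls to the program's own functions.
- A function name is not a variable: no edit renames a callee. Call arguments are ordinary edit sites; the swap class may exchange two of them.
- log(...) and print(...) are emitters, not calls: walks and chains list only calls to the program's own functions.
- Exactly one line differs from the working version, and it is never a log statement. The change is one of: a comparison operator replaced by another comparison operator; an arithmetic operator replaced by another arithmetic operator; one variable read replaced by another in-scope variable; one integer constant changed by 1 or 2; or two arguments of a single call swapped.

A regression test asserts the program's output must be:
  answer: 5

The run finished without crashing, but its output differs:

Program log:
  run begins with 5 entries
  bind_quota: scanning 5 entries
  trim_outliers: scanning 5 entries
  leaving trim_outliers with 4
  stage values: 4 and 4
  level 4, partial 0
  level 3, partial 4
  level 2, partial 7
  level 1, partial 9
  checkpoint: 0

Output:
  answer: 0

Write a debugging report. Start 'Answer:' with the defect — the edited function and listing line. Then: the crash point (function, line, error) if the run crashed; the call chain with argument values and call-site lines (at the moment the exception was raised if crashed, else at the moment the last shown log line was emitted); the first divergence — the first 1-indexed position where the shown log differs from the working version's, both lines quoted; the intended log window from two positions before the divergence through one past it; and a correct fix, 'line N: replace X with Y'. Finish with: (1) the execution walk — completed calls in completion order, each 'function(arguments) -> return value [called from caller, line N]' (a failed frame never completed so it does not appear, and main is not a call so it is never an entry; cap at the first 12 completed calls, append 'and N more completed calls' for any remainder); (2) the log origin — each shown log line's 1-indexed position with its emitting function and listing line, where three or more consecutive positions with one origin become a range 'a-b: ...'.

Answer: the defect is in fold_scores at line 3.
Key fact: Position 10 is the first bad log line: 'checkpoint: 0' should read 'checkpoint: 10'.
Call chain: main.
First divergence: at position 10 the run shows 'checkpoint: 0' where the working version logs 'checkpoint: 10'.
Intended log window:
  8: level 2, partial 7
  9: level 1, partial 9
  10: checkpoint: 10
Execution walk:
  trim_outliers([-4, 3, -4, -5, 4]) -> 4  [called from bind_quota, line 18]
  fold_scores(0, 10) -> 0  [called from fold_scores, line 5]
  fold_scores(1, 9) -> 0  [called from fold_scores, line 5]
  fold_scores(2, 7) -> 0  [called from fold_scores, line 5]
  fold_scores(3, 4) -> 0  [called from fold_scores, line 5]
  fold_scores(4, 0) -> 0  [called from bind_quota, line 21]
  bind_quota([-4, 3, -4, -5, 4]) -> 0  [called from main, line 32]
  scan_readings(0, 2) -> 0  [called from main, line 34]
Log origins:
  1: from main, line 31
  2: from bind_quota, line 17
  3: from trim_outliers, line 8
  4: from trim_outliers, line 13
  5: from bind_quota, line 20
  6-9: from fold_scores, line 4
  10: from main, line 33
A correct fix: line 3: replace `acc` with `quota`.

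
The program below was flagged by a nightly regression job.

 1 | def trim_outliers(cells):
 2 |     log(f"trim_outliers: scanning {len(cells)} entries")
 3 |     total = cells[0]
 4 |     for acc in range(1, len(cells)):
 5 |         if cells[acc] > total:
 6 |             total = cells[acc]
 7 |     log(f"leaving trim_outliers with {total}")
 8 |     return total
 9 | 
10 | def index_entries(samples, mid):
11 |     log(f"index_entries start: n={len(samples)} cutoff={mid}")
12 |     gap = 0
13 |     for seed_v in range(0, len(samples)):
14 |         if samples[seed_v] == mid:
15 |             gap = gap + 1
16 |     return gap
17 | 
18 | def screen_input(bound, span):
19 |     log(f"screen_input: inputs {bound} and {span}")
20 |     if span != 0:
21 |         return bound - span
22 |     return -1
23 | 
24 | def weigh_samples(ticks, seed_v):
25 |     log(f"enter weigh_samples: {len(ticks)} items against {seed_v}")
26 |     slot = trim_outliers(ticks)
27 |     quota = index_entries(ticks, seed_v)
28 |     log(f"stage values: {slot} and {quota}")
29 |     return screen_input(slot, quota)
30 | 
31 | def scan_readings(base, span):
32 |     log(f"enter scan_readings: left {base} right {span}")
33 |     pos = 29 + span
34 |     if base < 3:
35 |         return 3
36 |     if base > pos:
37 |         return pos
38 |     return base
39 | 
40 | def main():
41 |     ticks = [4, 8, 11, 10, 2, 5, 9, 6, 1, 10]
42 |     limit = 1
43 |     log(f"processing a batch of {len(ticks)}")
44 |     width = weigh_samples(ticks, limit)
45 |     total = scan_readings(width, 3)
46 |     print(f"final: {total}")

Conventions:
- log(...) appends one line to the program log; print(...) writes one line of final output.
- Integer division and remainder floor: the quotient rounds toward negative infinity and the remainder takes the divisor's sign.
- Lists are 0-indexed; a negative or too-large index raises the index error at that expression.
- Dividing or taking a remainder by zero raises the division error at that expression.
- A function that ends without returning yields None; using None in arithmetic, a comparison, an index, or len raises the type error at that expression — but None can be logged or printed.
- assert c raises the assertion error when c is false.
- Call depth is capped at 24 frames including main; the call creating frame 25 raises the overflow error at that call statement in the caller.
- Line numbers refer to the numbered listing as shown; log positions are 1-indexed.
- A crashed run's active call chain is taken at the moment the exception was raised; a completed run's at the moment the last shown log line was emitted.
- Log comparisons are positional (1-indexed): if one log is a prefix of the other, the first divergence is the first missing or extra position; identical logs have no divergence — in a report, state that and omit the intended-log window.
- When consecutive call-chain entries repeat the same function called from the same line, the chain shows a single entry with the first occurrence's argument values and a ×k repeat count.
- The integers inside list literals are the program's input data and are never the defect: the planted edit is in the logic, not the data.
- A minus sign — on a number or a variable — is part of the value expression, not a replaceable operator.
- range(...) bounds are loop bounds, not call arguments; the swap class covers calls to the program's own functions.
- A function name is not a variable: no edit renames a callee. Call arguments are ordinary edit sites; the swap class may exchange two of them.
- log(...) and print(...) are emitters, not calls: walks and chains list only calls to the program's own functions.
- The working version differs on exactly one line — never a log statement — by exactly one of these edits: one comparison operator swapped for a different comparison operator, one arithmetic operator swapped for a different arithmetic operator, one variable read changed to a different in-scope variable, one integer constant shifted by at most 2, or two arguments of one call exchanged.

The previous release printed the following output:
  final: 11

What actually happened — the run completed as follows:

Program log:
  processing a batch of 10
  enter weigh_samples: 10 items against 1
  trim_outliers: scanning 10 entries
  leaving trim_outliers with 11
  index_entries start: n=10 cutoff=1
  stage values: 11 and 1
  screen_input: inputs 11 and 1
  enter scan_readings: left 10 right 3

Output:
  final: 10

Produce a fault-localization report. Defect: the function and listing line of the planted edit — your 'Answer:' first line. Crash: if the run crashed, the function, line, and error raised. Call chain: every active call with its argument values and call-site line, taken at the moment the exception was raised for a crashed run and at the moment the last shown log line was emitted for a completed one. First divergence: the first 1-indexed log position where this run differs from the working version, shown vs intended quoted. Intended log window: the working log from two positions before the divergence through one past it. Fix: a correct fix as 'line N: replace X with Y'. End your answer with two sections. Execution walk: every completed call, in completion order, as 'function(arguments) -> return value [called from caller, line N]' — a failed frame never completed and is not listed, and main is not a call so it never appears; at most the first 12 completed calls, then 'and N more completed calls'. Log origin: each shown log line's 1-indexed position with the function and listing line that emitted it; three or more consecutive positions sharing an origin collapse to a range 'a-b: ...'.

Answer: the defect is in screen_input at line 21.
Key fact: At log position 8 the runs split — shown 'enter scan_readings: left 10 right 3', but the working version logs 'enter scan_readings: left 11 right 3'.
Call chain: main -> scan_readings(10, 3) (called at line 45).
First divergence: position 8 — the shown line 'enter scan_readings: left 10 right 3' should read 'enter scan_readings: left 11 right 3'.
Intended log window:
  6: stage values: 11 and 1
  7: screen_input: inputs 11 and 1
  8: enter scan_readings: left 11 right 3
Execution walk:
  trim_outliers([4, 8, 11, 10, 2, 5, 9, 6, 1, 10]) -> 11  [called from weigh_samples, line 26]
  index_entries([4, 8, 11, 10, 2, 5, 9, 6, 1, 10], 1) -> 1  [called from weigh_samples, line 27]
  screen_input(11, 1) -> 10  [called from weigh_samples, line 29]
  weigh_samples([4, 8, 11, 10, 2, 5, 9, 6, 1, 10], 1) -> 10  [called from main, line 44]
  scan_readings(10, 3) -> 10  [called from main, line 45]
Origin of each log line:
  1: emitted by main (line 43)
  2: emitted by weigh_samples (line 25)
  3: emitted by trim_outliers (line 2)
  4: emitted by trim_outliers (line 7)
  5: emitted by index_entries (line 11)
  6: emitted by weigh_samples (line 28)
  7: emitted by screen_input (line 19)
  8: emitted by scan_readings (line 32)
A correct fix: line 21: replace `-` with `//`.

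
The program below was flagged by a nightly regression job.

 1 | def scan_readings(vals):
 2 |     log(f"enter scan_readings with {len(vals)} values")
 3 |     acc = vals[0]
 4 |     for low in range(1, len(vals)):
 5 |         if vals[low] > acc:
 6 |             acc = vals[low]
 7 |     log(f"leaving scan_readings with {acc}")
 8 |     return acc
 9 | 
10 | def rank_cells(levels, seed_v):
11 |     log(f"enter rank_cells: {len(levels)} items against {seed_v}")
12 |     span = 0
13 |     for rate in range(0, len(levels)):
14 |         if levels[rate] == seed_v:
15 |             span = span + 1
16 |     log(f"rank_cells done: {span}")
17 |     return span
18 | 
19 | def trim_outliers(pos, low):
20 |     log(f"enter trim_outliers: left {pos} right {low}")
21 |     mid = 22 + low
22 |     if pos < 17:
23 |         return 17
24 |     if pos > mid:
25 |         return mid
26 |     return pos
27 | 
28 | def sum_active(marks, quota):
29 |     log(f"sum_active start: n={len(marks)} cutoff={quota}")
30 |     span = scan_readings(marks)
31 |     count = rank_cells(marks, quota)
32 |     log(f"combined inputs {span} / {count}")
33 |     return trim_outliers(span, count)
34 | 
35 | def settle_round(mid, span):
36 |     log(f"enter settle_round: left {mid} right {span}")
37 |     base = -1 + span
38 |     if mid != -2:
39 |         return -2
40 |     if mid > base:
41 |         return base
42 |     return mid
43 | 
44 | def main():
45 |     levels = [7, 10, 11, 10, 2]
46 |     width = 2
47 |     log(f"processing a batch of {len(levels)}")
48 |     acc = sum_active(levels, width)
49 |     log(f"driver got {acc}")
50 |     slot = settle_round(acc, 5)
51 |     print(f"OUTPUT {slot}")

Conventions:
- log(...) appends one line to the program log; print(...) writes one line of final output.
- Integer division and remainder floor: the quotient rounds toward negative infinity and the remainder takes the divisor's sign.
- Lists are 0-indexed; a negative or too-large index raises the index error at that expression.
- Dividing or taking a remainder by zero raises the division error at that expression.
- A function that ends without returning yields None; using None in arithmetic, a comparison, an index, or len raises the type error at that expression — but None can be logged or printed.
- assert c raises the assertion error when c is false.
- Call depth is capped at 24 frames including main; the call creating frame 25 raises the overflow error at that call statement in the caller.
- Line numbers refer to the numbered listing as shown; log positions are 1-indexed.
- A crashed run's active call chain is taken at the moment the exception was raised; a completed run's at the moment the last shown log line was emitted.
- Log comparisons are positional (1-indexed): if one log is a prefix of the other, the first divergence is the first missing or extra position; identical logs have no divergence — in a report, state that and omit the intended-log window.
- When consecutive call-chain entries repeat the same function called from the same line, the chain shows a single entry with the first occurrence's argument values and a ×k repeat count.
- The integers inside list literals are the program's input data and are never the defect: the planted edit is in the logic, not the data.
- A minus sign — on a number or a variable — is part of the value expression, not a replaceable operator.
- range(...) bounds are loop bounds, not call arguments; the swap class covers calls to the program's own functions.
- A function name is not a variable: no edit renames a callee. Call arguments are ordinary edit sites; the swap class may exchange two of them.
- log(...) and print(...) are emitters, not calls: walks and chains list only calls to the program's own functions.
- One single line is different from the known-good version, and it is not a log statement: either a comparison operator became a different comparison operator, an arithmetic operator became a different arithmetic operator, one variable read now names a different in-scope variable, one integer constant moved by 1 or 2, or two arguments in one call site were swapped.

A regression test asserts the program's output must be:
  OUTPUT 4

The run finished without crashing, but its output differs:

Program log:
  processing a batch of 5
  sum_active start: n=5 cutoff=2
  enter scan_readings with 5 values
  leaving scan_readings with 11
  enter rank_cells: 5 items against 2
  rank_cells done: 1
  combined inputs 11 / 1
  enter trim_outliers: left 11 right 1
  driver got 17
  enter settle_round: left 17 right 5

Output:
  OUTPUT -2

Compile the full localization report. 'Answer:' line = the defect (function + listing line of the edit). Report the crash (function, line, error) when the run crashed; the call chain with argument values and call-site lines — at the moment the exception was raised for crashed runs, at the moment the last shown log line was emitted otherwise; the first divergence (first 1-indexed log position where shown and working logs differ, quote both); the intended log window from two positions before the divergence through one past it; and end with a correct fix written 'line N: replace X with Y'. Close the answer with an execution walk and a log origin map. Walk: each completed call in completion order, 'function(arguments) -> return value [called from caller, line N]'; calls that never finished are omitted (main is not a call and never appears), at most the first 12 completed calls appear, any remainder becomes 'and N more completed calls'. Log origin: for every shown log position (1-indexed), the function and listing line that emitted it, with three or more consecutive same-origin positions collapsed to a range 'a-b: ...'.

Answer: the defect is in settle_round at line 38.
Key fact: Log streams are identical — the defect surfaces only in the printed output.
Call chain: main -> settle_round(17, 5) (called at line 50).
First divergence: none; the two logs match at every position.
Execution walk:
  scan_readings([7, 10, 11, 10, 2]) -> 11  [called from sum_active, line 30]
  rank_cells([7, 10, 11, 10, 2], 2) -> 1  [called from sum_active, line 31]
  trim_outliers(11, 1) -> 17  [called from sum_active, line 33]
  sum_active([7, 10, 11, 10, 2], 2) -> 17  [called from main, line 48]
  settle_round(17, 5) -> -2  [called from main, line 50]
Log line origins:
  1: from main, line 47
  2: from sum_active, line 29
  3: from scan_readings, line 2
  4: from scan_readings, line 7
  5: from rank_cells, line 11
  6: from rank_cells, line 16
  7: from sum_active, line 32
  8: from trim_outliers, line 20
  9: from main, line 49
  10: from settle_round, line 36
A correct fix: line 38: replace `!=` with `<`.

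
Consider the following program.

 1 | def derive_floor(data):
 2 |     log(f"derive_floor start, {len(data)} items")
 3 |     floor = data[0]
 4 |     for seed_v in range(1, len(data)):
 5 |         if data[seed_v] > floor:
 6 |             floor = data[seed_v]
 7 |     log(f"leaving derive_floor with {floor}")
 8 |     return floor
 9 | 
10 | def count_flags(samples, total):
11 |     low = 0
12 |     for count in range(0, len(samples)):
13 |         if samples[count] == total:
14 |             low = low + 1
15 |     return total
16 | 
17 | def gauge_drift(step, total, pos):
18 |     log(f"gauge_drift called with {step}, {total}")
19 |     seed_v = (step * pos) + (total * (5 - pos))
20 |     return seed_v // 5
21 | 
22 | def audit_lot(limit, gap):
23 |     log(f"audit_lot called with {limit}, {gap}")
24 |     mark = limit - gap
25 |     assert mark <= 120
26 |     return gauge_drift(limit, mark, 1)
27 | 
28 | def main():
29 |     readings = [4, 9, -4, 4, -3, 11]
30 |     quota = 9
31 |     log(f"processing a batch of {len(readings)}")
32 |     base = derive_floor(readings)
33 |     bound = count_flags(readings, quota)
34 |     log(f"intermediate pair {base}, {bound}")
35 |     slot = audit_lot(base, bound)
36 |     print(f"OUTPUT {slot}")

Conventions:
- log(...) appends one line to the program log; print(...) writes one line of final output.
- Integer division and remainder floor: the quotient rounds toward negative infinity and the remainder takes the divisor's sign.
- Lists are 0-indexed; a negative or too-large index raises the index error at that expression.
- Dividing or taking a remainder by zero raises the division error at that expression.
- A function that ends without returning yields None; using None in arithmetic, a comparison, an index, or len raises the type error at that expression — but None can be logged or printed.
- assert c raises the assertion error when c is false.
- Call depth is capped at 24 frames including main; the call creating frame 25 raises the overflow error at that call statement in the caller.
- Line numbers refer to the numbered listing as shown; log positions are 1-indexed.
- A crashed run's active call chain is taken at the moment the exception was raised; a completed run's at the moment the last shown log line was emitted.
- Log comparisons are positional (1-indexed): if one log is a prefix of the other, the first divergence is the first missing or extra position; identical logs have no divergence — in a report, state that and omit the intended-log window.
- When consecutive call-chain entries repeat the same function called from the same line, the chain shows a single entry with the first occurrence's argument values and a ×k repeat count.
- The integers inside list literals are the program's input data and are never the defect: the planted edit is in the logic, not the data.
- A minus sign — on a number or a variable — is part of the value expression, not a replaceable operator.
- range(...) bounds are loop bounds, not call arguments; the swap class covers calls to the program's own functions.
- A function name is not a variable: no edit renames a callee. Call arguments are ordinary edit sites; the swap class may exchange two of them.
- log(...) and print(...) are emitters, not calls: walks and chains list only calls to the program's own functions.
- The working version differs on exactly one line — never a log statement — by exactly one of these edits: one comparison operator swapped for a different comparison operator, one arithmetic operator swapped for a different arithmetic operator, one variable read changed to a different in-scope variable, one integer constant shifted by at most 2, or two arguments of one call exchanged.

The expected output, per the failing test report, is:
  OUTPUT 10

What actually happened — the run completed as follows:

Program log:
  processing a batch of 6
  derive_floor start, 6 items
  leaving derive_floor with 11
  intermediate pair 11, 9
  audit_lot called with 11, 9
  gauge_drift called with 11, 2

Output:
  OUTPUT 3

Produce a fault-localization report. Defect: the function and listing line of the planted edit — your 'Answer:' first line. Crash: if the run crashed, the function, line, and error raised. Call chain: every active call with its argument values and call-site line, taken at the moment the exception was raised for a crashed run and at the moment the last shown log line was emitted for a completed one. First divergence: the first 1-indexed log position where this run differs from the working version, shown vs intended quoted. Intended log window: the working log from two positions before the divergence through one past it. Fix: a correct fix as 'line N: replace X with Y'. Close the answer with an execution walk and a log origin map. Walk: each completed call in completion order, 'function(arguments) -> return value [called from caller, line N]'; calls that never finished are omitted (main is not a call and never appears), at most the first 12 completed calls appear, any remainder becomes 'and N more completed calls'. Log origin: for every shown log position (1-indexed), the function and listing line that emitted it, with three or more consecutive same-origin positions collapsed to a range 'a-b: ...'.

Answer: the defect is in count_flags at line 15.
The tell: Log line 4 is where behavior first shows: 'intermediate pair 11, 9' appears instead of 'intermediate pair 11, 1'.
Call chain: main -> audit_lot(11, 9) (called at line 35) -> gauge_drift(11, 2, 1) (called at line 26).
First divergence: position 4 — the shown line 'intermediate pair 11, 9' should read 'intermediate pair 11, 1'.
Intended log window:
  2: derive_floor start, 6 items
  3: leaving derive_floor with 11
  4: intermediate pair 11, 1
  5: audit_lot called with 11, 1
Execution walk:
  derive_floor([4, 9, -4, 4, -3, 11]) -> 11  [called from main, line 32]
  count_flags([4, 9, -4, 4, -3, 11], 9) -> 9  [called from main, line 33]
  gauge_drift(11, 2, 1) -> 3  [called from audit_lot, line 26]
  audit_lot(11, 9) -> 3  [called from main, line 35]
Log line origins:
  1: emitted by main (line 31)
  2: emitted by derive_floor (line 2)
  3: emitted by derive_floor (line 7)
  4: emitted by main (line 34)
  5: emitted by audit_lot (line 23)
  6: emitted by gauge_drift (line 18)
A correct fix: line 15: replace `total` with `low`.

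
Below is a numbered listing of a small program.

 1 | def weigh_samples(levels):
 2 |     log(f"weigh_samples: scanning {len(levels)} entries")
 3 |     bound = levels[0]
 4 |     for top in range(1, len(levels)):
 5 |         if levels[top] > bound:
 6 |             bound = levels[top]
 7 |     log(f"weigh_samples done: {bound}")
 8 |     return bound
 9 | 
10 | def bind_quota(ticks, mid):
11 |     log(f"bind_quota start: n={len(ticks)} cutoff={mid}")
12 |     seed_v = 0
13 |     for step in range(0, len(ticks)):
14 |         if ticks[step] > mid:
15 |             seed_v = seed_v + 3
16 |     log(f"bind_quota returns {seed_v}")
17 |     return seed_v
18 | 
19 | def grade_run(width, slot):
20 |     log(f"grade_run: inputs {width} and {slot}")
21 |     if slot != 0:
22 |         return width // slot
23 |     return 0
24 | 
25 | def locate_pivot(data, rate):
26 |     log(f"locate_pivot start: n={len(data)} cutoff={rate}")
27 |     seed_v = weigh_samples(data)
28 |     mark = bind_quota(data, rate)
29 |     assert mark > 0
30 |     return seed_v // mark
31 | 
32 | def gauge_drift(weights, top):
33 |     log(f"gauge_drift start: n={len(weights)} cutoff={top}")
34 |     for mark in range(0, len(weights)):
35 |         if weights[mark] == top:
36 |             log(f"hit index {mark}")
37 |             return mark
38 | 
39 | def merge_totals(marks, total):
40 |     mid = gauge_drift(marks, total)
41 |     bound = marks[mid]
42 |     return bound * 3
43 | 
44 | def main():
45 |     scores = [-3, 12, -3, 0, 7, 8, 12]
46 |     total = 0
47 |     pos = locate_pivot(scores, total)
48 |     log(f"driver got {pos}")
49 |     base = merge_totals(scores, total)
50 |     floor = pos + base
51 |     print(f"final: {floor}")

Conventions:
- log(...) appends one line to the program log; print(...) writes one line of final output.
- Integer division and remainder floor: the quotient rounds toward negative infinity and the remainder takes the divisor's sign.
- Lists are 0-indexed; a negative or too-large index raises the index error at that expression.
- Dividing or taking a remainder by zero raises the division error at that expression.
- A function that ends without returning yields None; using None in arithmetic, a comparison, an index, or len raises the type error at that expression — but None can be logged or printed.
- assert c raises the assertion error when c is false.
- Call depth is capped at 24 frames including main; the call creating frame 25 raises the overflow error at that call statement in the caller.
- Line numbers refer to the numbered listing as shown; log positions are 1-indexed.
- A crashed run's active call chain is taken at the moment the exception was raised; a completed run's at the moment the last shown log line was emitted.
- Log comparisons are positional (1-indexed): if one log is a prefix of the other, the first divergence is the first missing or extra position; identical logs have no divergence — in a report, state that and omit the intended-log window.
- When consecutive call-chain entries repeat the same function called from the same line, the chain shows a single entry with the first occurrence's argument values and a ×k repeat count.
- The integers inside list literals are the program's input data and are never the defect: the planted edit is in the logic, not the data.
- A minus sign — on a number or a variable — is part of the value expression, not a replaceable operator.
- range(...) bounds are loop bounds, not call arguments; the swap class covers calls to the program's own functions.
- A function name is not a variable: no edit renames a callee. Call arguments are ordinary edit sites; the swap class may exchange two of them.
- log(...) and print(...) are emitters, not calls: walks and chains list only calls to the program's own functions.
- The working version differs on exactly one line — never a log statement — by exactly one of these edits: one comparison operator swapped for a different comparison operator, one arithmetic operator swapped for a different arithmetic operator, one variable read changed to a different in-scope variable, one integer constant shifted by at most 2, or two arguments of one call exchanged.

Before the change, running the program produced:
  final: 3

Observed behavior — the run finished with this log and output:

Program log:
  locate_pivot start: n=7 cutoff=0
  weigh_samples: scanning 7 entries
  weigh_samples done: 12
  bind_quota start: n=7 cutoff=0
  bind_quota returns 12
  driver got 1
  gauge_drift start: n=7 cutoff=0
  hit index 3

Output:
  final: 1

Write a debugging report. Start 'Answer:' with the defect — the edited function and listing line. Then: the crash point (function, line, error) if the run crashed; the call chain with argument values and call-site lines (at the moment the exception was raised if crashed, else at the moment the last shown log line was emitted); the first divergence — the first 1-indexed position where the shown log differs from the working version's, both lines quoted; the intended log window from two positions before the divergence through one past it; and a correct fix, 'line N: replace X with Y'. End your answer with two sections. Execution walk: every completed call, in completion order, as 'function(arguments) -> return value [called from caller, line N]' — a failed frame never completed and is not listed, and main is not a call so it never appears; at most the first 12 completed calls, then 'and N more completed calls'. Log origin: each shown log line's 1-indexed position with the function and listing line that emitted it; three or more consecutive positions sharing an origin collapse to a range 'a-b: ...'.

Answer: the defect is in bind_quota at line 15.
Key observation: The log first diverges at position 5: the faulty run prints 'bind_quota returns 12' where the working version prints 'bind_quota returns 4'.
Call chain: main -> merge_totals([-3, 12, -3, 0, 7, 8, 12], 0) (called at line 49) -> gauge_drift([-3, 12, -3, 0, 7, 8, 12], 0) (called at line 40).
First divergence: position 5; shown 'bind_quota returns 12' vs intended 'bind_quota returns 4'.
Intended log window:
  3: weigh_samples done: 12
  4: bind_quota start: n=7 cutoff=0
  5: bind_quota returns 4
  6: driver got 3
Execution walk:
  weigh_samples([-3, 12, -3, 0, 7, 8, 12]) -> 12  [called from locate_pivot, line 27]
  bind_quota([-3, 12, -3, 0, 7, 8, 12], 0) -> 12  [called from locate_pivot, line 28]
  locate_pivot([-3, 12, -3, 0, 7, 8, 12], 0) -> 1  [called from main, line 47]
  gauge_drift([-3, 12, -3, 0, 7, 8, 12], 0) -> 3  [called from merge_totals, line 40]
  merge_totals([-3, 12, -3, 0, 7, 8, 12], 0) -> 0  [called from main, line 49]
Origin of each log line:
  1: from locate_pivot, line 26
  2: from weigh_samples, line 2
  3: from weigh_samples, line 7
  4: from bind_quota, line 11
  5: from bind_quota, line 16
  6: from main, line 48
  7: from gauge_drift, line 33
  8: from gauge_drift, line 36
A correct fix: line 15: replace `3` with `1`.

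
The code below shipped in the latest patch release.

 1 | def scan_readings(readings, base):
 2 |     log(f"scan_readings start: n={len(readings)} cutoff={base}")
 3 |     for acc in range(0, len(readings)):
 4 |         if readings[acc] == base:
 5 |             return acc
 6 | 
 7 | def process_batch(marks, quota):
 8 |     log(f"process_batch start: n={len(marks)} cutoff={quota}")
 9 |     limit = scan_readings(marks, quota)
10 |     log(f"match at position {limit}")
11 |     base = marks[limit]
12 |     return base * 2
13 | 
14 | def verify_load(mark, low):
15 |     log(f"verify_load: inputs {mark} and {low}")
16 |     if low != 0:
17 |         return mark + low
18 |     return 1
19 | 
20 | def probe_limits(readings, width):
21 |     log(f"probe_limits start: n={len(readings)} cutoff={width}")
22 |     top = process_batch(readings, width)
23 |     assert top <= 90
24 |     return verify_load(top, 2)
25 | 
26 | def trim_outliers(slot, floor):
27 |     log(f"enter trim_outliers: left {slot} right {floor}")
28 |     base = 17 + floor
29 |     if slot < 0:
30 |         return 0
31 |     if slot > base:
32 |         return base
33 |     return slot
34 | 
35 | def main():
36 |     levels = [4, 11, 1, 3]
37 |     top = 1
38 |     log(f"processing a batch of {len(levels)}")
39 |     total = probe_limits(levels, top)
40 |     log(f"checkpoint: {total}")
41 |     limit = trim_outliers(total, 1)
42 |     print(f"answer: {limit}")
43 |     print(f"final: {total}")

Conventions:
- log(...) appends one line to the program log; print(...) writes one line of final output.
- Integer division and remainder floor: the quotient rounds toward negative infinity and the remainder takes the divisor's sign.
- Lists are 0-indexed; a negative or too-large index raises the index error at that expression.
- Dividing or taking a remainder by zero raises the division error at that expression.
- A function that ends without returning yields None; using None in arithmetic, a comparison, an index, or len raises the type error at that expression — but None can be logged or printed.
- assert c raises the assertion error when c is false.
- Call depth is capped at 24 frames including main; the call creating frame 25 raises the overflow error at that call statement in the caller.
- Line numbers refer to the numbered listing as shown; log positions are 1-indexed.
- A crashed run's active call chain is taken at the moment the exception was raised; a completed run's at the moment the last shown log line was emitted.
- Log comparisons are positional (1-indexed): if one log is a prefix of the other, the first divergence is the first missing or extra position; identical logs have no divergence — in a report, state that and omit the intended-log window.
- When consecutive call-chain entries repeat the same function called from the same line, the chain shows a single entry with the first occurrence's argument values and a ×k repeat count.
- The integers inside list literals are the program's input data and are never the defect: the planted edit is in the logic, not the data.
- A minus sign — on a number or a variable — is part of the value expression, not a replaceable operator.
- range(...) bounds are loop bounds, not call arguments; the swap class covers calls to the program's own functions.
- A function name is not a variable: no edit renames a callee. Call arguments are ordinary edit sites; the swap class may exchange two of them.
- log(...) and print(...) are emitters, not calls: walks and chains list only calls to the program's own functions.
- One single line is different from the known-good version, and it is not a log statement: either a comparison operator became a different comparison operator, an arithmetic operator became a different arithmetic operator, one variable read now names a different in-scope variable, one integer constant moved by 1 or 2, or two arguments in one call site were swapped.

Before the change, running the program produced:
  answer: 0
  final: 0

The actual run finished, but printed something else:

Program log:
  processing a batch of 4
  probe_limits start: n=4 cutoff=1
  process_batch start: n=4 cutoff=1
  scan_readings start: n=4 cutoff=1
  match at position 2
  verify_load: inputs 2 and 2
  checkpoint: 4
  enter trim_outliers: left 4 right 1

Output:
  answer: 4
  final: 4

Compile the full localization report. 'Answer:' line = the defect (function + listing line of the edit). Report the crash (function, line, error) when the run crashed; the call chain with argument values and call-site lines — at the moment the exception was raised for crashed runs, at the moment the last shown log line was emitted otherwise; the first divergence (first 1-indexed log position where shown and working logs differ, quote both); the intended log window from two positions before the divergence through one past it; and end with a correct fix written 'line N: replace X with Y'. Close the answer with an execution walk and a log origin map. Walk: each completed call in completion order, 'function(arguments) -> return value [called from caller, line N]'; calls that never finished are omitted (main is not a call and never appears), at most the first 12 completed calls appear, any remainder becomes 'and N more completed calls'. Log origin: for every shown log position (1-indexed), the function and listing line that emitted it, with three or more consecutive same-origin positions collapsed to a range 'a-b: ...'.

Answer: the defect is in verify_load at line 17.
Key fact: Everything matches until log position 7, which reads 'checkpoint: 4' in place of 'checkpoint: 0'.
Call chain: main -> trim_outliers(4, 1) (called at line 41).
First divergence: position 7 — the shown line 'checkpoint: 4' should read 'checkpoint: 0'.
Intended log window:
  5: match at position 2
  6: verify_load: inputs 2 and 2
  7: checkpoint: 0
  8: enter trim_outliers: left 0 right 1
Execution walk:
  scan_readings([4, 11, 1, 3], 1) -> 2  [called from process_batch, line 9]
  process_batch([4, 11, 1, 3], 1) -> 2  [called from probe_limits, line 22]
  verify_load(2, 2) -> 4  [called from probe_limits, line 24]
  probe_limits([4, 11, 1, 3], 1) -> 4  [called from main, line 39]
  trim_outliers(4, 1) -> 4  [called from main, line 41]
Log line origins:
  1 — main, line 38
  2 — probe_limits, line 21
  3 — process_batch, line 8
  4 — scan_readings, line 2
  5 — process_batch, line 10
  6 — verify_load, line 15
  7 — main, line 40
  8 — trim_outliers, line 27
A correct fix: line 17: replace `+` with `%`.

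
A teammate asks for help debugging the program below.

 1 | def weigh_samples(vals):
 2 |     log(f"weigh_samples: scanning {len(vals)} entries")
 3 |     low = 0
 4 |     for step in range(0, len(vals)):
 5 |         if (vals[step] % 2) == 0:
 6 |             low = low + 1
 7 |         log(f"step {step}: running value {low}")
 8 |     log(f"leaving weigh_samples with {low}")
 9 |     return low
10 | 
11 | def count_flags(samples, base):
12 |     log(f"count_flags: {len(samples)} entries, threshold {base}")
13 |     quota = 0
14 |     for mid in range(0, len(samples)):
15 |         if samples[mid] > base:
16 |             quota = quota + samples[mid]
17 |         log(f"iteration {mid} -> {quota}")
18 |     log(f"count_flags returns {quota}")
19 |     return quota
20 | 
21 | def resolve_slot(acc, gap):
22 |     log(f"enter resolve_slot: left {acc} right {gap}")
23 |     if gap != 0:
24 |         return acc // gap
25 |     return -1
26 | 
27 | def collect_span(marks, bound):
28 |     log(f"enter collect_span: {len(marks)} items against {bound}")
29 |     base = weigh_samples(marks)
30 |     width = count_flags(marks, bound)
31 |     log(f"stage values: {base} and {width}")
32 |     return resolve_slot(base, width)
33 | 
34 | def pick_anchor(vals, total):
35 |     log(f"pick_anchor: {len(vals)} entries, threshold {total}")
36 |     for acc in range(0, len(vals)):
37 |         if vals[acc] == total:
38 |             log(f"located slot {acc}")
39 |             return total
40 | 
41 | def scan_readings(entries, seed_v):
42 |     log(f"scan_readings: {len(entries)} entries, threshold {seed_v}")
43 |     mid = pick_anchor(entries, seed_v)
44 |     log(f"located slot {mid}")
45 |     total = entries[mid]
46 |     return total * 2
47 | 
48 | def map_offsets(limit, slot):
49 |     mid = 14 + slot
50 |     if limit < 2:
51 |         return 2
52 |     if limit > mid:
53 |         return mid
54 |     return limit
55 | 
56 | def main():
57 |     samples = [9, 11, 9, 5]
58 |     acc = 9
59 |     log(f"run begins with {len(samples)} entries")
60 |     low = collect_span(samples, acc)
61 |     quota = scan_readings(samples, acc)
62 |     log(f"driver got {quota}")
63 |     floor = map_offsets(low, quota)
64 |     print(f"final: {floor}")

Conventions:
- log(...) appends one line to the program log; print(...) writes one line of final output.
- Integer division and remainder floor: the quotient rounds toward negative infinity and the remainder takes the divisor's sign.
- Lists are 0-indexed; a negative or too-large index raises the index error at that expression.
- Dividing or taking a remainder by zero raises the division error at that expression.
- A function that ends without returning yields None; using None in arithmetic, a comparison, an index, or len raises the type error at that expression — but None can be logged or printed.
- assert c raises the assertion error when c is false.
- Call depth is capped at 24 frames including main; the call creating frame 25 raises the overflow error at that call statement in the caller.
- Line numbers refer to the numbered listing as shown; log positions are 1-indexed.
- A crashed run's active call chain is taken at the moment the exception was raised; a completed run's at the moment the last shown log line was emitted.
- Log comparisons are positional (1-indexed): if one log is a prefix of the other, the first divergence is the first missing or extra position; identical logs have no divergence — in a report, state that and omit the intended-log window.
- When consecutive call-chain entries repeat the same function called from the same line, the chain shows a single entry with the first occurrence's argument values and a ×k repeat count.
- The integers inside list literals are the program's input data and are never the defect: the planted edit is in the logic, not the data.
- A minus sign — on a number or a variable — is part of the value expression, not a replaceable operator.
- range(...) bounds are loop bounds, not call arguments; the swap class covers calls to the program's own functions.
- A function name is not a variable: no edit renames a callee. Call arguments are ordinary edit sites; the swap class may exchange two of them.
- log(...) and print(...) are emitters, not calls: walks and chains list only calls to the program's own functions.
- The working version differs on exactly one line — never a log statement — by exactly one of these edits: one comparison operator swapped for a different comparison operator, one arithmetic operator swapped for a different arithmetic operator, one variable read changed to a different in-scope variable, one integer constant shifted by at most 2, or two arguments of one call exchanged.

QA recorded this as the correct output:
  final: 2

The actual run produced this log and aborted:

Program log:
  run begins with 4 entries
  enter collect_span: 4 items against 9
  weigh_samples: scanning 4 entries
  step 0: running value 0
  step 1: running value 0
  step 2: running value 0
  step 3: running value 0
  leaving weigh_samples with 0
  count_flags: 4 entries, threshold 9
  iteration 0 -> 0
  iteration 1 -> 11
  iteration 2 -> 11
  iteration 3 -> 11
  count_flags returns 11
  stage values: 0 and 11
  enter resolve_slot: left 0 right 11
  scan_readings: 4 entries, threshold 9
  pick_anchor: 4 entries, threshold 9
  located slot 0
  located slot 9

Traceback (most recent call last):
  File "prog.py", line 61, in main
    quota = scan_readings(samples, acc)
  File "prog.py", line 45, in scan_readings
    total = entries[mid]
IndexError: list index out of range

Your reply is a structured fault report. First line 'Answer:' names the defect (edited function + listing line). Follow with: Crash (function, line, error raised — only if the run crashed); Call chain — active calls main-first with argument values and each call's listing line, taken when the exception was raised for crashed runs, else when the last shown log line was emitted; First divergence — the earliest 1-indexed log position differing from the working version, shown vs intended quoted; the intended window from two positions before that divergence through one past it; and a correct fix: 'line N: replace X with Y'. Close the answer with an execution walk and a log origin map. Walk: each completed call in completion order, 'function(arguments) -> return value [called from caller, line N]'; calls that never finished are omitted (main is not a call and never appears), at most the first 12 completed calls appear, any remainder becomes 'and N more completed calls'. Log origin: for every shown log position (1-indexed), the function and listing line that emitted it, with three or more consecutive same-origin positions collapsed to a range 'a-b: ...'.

Answer: the defect is in pick_anchor at line 39.
Key observation: The earliest visible damage is log position 20 — 'located slot 9' rather than the intended 'located slot 0'.
Crash: scan_readings, line 45, IndexError.
Call chain: main -> scan_readings([9, 11, 9, 5], 9) (called at line 61).
First divergence: position 20 — shown 'located slot 9', intended 'located slot 0'.
Intended log window:
  18: pick_anchor: 4 entries, threshold 9
  19: located slot 0
  20: located slot 0
  21: driver got 18
Execution walk:
  weigh_samples([9, 11, 9, 5]) -> 0  [called from collect_span, line 29]
  count_flags([9, 11, 9, 5], 9) -> 11  [called from collect_span, line 30]
  resolve_slot(0, 11) -> 0  [called from collect_span, line 32]
  collect_span([9, 11, 9, 5], 9) -> 0  [called from main, line 60]
  pick_anchor([9, 11, 9, 5], 9) -> 9  [called from scan_readings, line 43]
Log origin:
  1: logged in main at line 59
  2: logged in collect_span at line 28
  3: logged in weigh_samples at line 2
  4-7: logged in weigh_samples at line 7
  8: logged in weigh_samples at line 8
  9: logged in count_flags at line 12
  10-13: logged in count_flags at line 17
  14: logged in count_flags at line 18
  15: logged in collect_span at line 31
  16: logged in resolve_slot at line 22
  17: logged in scan_readings at line 42
  18: logged in pick_anchor at line 35
  19: logged in pick_anchor at line 38
  20: logged in scan_readings at line 44
A correct fix: line 39: replace `total` with `acc`.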